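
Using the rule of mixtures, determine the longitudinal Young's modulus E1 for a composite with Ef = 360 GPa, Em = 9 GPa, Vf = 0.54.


E1 = Ef*Vf + Em*(1-Vf) = 360*0.54 + 9*0.46 = 198.54 GPa

198.54 GPa


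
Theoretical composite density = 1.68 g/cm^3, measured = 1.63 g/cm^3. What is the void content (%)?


Void% = (rho_theo - rho_actual)/rho_theo * 100 = (1.68 - 1.63)/1.68 * 100 = 2.98%

2.98%


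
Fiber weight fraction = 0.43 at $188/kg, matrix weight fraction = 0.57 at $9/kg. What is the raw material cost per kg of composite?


Cost = cost_f*Wf + cost_m*Wm = 188*0.43 + 9*0.57 = $85.97/kg

$85.97/kg


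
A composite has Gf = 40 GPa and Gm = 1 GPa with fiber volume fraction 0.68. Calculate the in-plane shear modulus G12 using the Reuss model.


1/G12 = Vf/Gf + (1-Vf)/Gm = 0.68/40 + 0.32/1
G12 = 2.97 GPa

2.97 GPa


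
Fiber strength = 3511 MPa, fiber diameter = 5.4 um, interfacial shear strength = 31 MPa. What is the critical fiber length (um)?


Lc = sigma_f * d / (2 * tau_i) = 3511 * 5.4 / (2 * 31) = 305.8 um

305.8 um


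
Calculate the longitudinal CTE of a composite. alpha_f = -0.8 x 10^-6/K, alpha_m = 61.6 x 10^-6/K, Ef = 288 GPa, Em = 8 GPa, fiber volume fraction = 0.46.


E1 = Ef*Vf + Em*(1-Vf) = 136.8
alpha_1 = (alpha_f*Ef*Vf + alpha_m*Em*(1-Vf))/E1 = 1.17 x 10^-6/K

1.17 x 10^-6/K


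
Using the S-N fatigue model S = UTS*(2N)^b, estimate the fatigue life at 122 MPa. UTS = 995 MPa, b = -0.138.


N = 0.5 * (S/UTS)^(1/b) = 0.5 * (122/995)^(1/-0.138) = 2.0127e+06 cycles

2.0127e+06 cycles


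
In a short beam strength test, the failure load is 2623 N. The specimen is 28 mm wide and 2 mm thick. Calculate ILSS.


ILSS = 3F/(4bh) = 3*2623/(4*28*2) = 35.13 MPa

35.13 MPa


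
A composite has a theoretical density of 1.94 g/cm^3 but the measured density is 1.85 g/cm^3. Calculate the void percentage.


Void% = (rho_theo - rho_actual)/rho_theo * 100 = (1.94 - 1.85)/1.94 * 100 = 4.64%

4.64%


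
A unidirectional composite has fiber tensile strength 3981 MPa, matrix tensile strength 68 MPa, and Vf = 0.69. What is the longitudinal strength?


sigma_1 = sigma_f*Vf + sigma_m*(1-Vf) = 3981*0.69 + 68*0.31 = 2768.0 MPa

2768.0 MPa


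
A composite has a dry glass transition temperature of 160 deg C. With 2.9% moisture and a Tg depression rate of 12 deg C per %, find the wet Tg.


Tg_wet = Tg_dry - k*moisture = 160 - 12*2.9 = 125.2 deg C

125.2 deg C


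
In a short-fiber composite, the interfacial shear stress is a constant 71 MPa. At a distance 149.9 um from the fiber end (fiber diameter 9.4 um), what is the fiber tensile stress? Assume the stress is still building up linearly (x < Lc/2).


Force balance: sigma_f * (pi*d^2/4) = tau * (pi*d) * x  ->  sigma_f = 4 * tau * x / d
sigma_f = 4 * 71 * 149.9 / 9.4 = 4528.9 MPa

4528.9 MPa


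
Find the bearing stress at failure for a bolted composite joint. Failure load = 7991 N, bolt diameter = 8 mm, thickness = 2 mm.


sigma_br = F/(d*h) = 7991/(8*2) = 499.4 MPa

499.4 MPa


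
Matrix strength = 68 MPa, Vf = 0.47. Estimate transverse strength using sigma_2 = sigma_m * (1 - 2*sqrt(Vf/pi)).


factor = 1 - 2*sqrt(0.47/pi) = 0.2264
sigma_2 = 68 * 0.2264 = 15.4 MPa

15.4 MPa


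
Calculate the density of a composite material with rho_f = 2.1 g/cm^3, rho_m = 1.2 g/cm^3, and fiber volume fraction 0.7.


rho_c = rho_f*Vf + rho_m*(1-Vf) = 2.1*0.7 + 1.2*0.3 = 1.83 g/cm^3

1.83 g/cm^3


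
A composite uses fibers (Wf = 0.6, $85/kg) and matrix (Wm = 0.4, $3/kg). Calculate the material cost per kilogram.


Cost = cost_f*Wf + cost_m*Wm = 85*0.6 + 3*0.4 = $52.2/kg

$52.2/kg


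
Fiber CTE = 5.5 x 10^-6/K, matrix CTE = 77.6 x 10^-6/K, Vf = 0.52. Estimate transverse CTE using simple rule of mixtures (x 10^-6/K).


alpha_2 = alpha_f*Vf + alpha_m*(1-Vf) = 5.5*0.52 + 77.6*0.48 = 40.1 x 10^-6/K

40.1 x 10^-6/K


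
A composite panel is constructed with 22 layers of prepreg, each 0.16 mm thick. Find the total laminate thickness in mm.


h = n * t_ply = 22 * 0.16 = 3.52 mm

3.52 mm


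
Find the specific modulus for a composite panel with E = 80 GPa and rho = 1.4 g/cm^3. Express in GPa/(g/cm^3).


Specific stiffness = E/rho = 80/1.4 = 57.1 GPa/(g/cm^3)

57.1 GPa/(g/cm^3)


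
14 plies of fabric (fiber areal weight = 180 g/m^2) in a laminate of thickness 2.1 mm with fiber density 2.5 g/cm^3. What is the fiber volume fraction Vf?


Vf = n * FAW / (rho_f * h * 1000) = 14 * 180 / (2.5 * 2.1 * 1000) = 0.48

0.48


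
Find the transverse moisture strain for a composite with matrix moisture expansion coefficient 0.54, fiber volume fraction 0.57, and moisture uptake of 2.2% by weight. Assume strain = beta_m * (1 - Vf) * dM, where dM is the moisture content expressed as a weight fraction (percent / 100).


dM = 2.2/100 = 0.022
strain = beta_m * (1-Vf) * dM = 0.54 * 0.43 * 0.022 = 0.0051084

0.0051084


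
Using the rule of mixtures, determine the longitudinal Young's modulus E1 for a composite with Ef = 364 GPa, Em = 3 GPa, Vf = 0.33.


E1 = Ef*Vf + Em*(1-Vf) = 364*0.33 + 3*0.67 = 122.13 GPa

122.13 GPa


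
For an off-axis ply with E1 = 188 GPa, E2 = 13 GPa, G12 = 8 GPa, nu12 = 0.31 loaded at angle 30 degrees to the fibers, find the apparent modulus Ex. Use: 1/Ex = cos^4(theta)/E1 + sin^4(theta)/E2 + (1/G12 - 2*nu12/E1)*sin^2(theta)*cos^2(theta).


cos^4(30) = 0.5625, sin^4(30) = 0.0625, sin^2(30)*cos^2(30) = 0.1875
1/G12 - 2*nu12/E1 = 1/8 - 2*0.31/188 = 0.121702 GPa^-1
1/Ex = 0.5625/188 + 0.0625/13 + 0.121702*0.1875 = 0.0306189 GPa^-1
Ex = 32.66 GPa

32.66 GPa


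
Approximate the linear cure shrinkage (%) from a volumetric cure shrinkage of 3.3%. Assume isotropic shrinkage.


Linear shrinkage ≈ vol_shrink/3 = 3.3/3 = 1.1%

1.1%


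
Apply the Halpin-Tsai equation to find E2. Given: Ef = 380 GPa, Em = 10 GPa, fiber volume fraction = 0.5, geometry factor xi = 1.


eta = (Ef/Em - 1)/(Ef/Em + xi) = (38.0 - 1)/(38.0 + 1) = 0.9487
E2 = Em*(1+xi*eta*Vf)/(1-eta*Vf) = 28.05 GPa

28.05 GPa


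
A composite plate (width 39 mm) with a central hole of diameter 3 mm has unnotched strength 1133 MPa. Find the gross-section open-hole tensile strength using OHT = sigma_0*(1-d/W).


OHT = sigma_0*(1-d/W) = 1133*(1-3/39) = 1045.8 MPa

1045.8 MPa


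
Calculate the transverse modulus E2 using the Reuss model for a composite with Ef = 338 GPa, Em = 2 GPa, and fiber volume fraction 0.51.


1/E2 = Vf/Ef + (1-Vf)/Em = 0.51/338 + 0.49/2
E2 = 4.06 GPa

4.06 GPa


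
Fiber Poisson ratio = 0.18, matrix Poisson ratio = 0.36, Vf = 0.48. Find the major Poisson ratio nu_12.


nu_12 = nu_f*Vf + nu_m*(1-Vf) = 0.18*0.48 + 0.36*0.52 = 0.2736

0.2736


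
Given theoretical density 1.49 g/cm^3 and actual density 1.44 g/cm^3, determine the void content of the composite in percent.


Void% = (rho_theo - rho_actual)/rho_theo * 100 = (1.49 - 1.44)/1.49 * 100 = 3.36%

3.36%


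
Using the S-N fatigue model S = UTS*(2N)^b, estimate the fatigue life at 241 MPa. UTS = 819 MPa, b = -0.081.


N = 0.5 * (S/UTS)^(1/b) = 0.5 * (241/819)^(1/-0.081) = 1.8106e+06 cycles

1.8106e+06 cycles


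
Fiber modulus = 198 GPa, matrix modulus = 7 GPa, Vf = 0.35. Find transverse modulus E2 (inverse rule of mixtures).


1/E2 = Vf/Ef + (1-Vf)/Em = 0.35/198 + 0.65/7
E2 = 10.57 GPa

10.57 GPa


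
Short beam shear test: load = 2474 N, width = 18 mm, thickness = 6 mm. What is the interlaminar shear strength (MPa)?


ILSS = 3F/(4bh) = 3*2474/(4*18*6) = 17.18 MPa

17.18 MPa


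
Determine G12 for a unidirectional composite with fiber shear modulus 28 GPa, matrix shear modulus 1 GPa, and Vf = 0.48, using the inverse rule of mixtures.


1/G12 = Vf/Gf + (1-Vf)/Gm = 0.48/28 + 0.52/1
G12 = 1.86 GPa

1.86 GPa


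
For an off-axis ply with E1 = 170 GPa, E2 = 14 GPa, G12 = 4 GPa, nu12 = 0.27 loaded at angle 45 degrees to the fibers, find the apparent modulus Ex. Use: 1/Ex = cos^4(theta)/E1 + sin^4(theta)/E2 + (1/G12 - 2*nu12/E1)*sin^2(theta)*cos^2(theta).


cos^4(45) = 0.25, sin^4(45) = 0.25, sin^2(45)*cos^2(45) = 0.25
1/G12 - 2*nu12/E1 = 1/4 - 2*0.27/170 = 0.246824 GPa^-1
1/Ex = 0.25/170 + 0.25/14 + 0.246824*0.25 = 0.0810336 GPa^-1
Ex = 12.34 GPa

12.34 GPa


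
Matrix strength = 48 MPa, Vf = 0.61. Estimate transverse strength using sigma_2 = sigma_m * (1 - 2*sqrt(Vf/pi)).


factor = 1 - 2*sqrt(0.61/pi) = 0.1187
sigma_2 = 48 * 0.1187 = 5.7 MPa

5.7 MPa


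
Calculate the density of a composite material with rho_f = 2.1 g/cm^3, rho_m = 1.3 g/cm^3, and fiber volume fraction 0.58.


rho_c = rho_f*Vf + rho_m*(1-Vf) = 2.1*0.58 + 1.3*0.42 = 1.764 g/cm^3

1.764 g/cm^3


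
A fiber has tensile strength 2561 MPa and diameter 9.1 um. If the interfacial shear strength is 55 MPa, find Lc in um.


Lc = sigma_f * d / (2 * tau_i) = 2561 * 9.1 / (2 * 55) = 211.9 um

211.9 um


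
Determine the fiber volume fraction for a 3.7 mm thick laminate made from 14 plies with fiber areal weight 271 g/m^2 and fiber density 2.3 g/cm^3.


Vf = n * FAW / (rho_f * h * 1000) = 14 * 271 / (2.3 * 3.7 * 1000) = 0.4458

0.4458


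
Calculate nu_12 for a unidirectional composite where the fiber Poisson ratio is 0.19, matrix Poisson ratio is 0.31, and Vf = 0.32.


nu_12 = nu_f*Vf + nu_m*(1-Vf) = 0.19*0.32 + 0.31*0.68 = 0.2716

0.2716


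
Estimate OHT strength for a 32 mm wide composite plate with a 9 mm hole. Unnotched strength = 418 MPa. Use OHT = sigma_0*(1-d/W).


OHT = sigma_0*(1-d/W) = 418*(1-9/32) = 300.4 MPa

300.4 MPa


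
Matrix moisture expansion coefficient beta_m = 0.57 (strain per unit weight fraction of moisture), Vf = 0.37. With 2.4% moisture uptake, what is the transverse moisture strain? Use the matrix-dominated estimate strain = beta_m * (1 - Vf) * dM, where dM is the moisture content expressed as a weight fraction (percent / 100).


dM = 2.4/100 = 0.024
strain = beta_m * (1-Vf) * dM = 0.57 * 0.63 * 0.024 = 0.0086184

0.0086184


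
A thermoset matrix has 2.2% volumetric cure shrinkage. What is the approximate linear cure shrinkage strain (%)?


Linear shrinkage ≈ vol_shrink/3 = 2.2/3 = 0.733%

0.733%


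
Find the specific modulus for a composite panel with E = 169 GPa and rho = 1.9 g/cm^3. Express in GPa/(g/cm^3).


Specific stiffness = E/rho = 169/1.9 = 88.9 GPa/(g/cm^3)

88.9 GPa/(g/cm^3)


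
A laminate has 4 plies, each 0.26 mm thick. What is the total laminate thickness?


h = n * t_ply = 4 * 0.26 = 1.04 mm

1.04 mm


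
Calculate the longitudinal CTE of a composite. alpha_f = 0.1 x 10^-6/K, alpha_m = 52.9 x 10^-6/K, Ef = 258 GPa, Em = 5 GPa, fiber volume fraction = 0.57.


E1 = Ef*Vf + Em*(1-Vf) = 149.21
alpha_1 = (alpha_f*Ef*Vf + alpha_m*Em*(1-Vf))/E1 = 0.86 x 10^-6/K

0.86 x 10^-6/K


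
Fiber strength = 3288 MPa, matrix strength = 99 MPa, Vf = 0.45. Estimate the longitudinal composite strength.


sigma_1 = sigma_f*Vf + sigma_m*(1-Vf) = 3288*0.45 + 99*0.55 = 1534.1 MPa

1534.1 MPa


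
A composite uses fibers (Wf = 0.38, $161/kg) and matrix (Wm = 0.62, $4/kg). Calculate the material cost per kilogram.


Cost = cost_f*Wf + cost_m*Wm = 161*0.38 + 4*0.62 = $63.66/kg

$63.66/kg


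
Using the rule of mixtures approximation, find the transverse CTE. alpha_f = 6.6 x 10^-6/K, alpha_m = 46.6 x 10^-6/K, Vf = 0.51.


alpha_2 = alpha_f*Vf + alpha_m*(1-Vf) = 6.6*0.51 + 46.6*0.49 = 26.2 x 10^-6/K

26.2 x 10^-6/K


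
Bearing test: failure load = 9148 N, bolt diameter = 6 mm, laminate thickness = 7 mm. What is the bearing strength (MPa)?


sigma_br = F/(d*h) = 9148/(6*7) = 217.8 MPa

217.8 MPa


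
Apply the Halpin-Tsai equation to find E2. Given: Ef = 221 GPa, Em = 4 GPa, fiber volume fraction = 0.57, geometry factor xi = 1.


eta = (Ef/Em - 1)/(Ef/Em + xi) = (55.25 - 1)/(55.25 + 1) = 0.9644
E2 = Em*(1+xi*eta*Vf)/(1-eta*Vf) = 13.77 GPa

13.77 GPa


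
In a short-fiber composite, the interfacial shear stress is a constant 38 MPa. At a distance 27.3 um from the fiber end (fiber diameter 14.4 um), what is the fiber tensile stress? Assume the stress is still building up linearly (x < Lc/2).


Force balance: sigma_f * (pi*d^2/4) = tau * (pi*d) * x  ->  sigma_f = 4 * tau * x / d
sigma_f = 4 * 38 * 27.3 / 14.4 = 288.2 MPa

288.2 MPa


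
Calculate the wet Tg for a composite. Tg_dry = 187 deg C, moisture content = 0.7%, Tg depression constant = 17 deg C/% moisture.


Tg_wet = Tg_dry - k*moisture = 187 - 17*0.7 = 175.1 deg C

175.1 deg C


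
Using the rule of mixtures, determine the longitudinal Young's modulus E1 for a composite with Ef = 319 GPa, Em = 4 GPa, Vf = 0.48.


E1 = Ef*Vf + Em*(1-Vf) = 319*0.48 + 4*0.52 = 155.2 GPa

155.2 GPa


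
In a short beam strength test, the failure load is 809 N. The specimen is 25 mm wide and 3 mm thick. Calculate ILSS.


ILSS = 3F/(4bh) = 3*809/(4*25*3) = 8.09 MPa

8.09 MPa


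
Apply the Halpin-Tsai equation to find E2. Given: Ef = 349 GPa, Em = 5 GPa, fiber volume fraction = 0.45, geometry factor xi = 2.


eta = (Ef/Em - 1)/(Ef/Em + xi) = (69.8 - 1)/(69.8 + 2) = 0.9582
E2 = Em*(1+xi*eta*Vf)/(1-eta*Vf) = 16.37 GPa

16.37 GPa


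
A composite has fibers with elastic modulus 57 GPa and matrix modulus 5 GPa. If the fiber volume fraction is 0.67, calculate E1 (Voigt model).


E1 = Ef*Vf + Em*(1-Vf) = 57*0.67 + 5*0.33 = 39.84 GPa

39.84 GPa


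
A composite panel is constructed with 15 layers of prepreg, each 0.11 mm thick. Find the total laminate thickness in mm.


h = n * t_ply = 15 * 0.11 = 1.65 mm

1.65 mm


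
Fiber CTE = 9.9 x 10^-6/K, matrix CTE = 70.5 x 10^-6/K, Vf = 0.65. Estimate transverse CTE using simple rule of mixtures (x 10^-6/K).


alpha_2 = alpha_f*Vf + alpha_m*(1-Vf) = 9.9*0.65 + 70.5*0.35 = 31.1 x 10^-6/K

31.1 x 10^-6/K


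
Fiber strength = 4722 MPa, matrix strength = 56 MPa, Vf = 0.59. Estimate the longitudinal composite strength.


sigma_1 = sigma_f*Vf + sigma_m*(1-Vf) = 4722*0.59 + 56*0.41 = 2808.9 MPa

2808.9 MPa


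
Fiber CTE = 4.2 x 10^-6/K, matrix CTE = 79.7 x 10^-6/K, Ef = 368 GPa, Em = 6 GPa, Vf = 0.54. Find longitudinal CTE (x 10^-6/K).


E1 = Ef*Vf + Em*(1-Vf) = 201.48
alpha_1 = (alpha_f*Ef*Vf + alpha_m*Em*(1-Vf))/E1 = 5.23 x 10^-6/K

5.23 x 10^-6/K


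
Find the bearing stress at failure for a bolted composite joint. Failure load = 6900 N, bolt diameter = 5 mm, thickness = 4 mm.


sigma_br = F/(d*h) = 6900/(5*4) = 345.0 MPa

345.0 MPa


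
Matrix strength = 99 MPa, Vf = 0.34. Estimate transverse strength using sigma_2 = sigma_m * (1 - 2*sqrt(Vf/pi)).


factor = 1 - 2*sqrt(0.34/pi) = 0.342
sigma_2 = 99 * 0.342 = 33.86 MPa

33.86 MPa


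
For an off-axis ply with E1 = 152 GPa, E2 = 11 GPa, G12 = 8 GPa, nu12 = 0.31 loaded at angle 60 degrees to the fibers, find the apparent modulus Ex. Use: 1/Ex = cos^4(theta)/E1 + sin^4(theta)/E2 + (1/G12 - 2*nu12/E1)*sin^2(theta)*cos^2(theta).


cos^4(60) = 0.0625, sin^4(60) = 0.5625, sin^2(60)*cos^2(60) = 0.1875
1/G12 - 2*nu12/E1 = 1/8 - 2*0.31/152 = 0.120921 GPa^-1
1/Ex = 0.0625/152 + 0.5625/11 + 0.120921*0.1875 = 0.0742202 GPa^-1
Ex = 13.47 GPa

13.47 GPa


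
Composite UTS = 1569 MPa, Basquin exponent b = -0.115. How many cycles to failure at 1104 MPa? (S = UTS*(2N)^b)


N = 0.5 * (S/UTS)^(1/b) = 0.5 * (1104/1569)^(1/-0.115) = 10.6266 cycles

10.6266 cycles


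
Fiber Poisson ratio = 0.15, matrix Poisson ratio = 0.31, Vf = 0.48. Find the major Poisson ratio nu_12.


nu_12 = nu_f*Vf + nu_m*(1-Vf) = 0.15*0.48 + 0.31*0.52 = 0.2332

0.2332


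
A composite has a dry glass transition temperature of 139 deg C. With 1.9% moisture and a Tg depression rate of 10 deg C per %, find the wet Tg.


Tg_wet = Tg_dry - k*moisture = 139 - 10*1.9 = 120.0 deg C

120.0 deg C


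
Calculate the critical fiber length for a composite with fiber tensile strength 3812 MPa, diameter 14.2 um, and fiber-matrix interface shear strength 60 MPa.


Lc = sigma_f * d / (2 * tau_i) = 3812 * 14.2 / (2 * 60) = 451.1 um

451.1 um


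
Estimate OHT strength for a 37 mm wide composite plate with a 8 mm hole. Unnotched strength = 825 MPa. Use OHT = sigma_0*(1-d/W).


OHT = sigma_0*(1-d/W) = 825*(1-8/37) = 646.6 MPa

646.6 MPa


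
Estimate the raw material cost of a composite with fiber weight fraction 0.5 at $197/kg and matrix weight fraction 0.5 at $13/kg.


Cost = cost_f*Wf + cost_m*Wm = 197*0.5 + 13*0.5 = $105.0/kg

$105.0/kg


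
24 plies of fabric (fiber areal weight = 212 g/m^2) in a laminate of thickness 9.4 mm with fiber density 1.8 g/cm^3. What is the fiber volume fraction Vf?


Vf = n * FAW / (rho_f * h * 1000) = 24 * 212 / (1.8 * 9.4 * 1000) = 0.3007

0.3007


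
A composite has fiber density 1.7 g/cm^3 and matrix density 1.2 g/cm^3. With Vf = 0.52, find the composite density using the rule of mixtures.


rho_c = rho_f*Vf + rho_m*(1-Vf) = 1.7*0.52 + 1.2*0.48 = 1.46 g/cm^3

1.46 g/cm^3


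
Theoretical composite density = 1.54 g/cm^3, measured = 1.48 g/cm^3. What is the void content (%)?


Void% = (rho_theo - rho_actual)/rho_theo * 100 = (1.54 - 1.48)/1.54 * 100 = 3.9%

3.9%


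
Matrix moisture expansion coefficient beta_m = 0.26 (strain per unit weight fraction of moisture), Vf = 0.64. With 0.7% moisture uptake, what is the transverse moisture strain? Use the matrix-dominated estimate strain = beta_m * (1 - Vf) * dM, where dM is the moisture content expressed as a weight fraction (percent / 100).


dM = 0.7/100 = 0.007
strain = beta_m * (1-Vf) * dM = 0.26 * 0.36 * 0.007 = 0.0006552

0.0006552


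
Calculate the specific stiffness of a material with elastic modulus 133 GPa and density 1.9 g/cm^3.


Specific stiffness = E/rho = 133/1.9 = 70.0 GPa/(g/cm^3)

70.0 GPa/(g/cm^3)


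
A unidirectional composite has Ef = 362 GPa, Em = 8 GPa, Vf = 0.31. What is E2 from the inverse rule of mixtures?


1/E2 = Vf/Ef + (1-Vf)/Em = 0.31/362 + 0.69/8
E2 = 11.48 GPa

11.48 GPa


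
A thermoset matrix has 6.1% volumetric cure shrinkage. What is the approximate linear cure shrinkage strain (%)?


Linear shrinkage ≈ vol_shrink/3 = 6.1/3 = 2.033%

2.033%


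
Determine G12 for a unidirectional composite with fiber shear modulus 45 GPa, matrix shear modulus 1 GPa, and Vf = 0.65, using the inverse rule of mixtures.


1/G12 = Vf/Gf + (1-Vf)/Gm = 0.65/45 + 0.35/1
G12 = 2.74 GPa

2.74 GPa


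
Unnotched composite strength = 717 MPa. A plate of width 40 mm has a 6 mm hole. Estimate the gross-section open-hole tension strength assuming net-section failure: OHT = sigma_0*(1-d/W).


OHT = sigma_0*(1-d/W) = 717*(1-6/40) = 609.5 MPa

609.5 MPa


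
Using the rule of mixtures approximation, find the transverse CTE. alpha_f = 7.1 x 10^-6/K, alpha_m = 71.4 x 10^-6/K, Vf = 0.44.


alpha_2 = alpha_f*Vf + alpha_m*(1-Vf) = 7.1*0.44 + 71.4*0.56 = 43.1 x 10^-6/K

43.1 x 10^-6/K


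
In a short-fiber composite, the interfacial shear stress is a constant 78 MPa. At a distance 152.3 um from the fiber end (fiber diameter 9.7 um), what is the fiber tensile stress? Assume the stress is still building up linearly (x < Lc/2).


Force balance: sigma_f * (pi*d^2/4) = tau * (pi*d) * x  ->  sigma_f = 4 * tau * x / d
sigma_f = 4 * 78 * 152.3 / 9.7 = 4898.7 MPa

4898.7 MPa


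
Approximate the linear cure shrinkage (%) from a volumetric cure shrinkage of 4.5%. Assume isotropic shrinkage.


Linear shrinkage ≈ vol_shrink/3 = 4.5/3 = 1.5%

1.5%


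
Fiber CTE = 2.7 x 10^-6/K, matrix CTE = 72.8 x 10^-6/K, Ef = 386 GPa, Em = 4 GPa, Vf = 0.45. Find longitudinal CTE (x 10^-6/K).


E1 = Ef*Vf + Em*(1-Vf) = 175.9
alpha_1 = (alpha_f*Ef*Vf + alpha_m*Em*(1-Vf))/E1 = 3.58 x 10^-6/K

3.58 x 10^-6/K


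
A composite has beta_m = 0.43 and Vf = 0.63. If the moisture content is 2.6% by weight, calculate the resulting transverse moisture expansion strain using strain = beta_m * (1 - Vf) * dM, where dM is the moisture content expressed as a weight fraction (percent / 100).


dM = 2.6/100 = 0.026
strain = beta_m * (1-Vf) * dM = 0.43 * 0.37 * 0.026 = 0.0041366

0.0041366


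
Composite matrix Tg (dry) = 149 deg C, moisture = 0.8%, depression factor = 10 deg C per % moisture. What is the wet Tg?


Tg_wet = Tg_dry - k*moisture = 149 - 10*0.8 = 141.0 deg C

141.0 deg C


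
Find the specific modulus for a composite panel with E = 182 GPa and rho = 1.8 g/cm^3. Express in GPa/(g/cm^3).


Specific stiffness = E/rho = 182/1.8 = 101.1 GPa/(g/cm^3)

101.1 GPa/(g/cm^3)


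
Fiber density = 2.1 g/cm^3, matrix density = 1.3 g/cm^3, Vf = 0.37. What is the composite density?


rho_c = rho_f*Vf + rho_m*(1-Vf) = 2.1*0.37 + 1.3*0.63 = 1.596 g/cm^3

1.596 g/cm^3


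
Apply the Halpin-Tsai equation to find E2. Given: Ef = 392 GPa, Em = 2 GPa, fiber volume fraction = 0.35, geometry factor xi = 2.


eta = (Ef/Em - 1)/(Ef/Em + xi) = (196.0 - 1)/(196.0 + 2) = 0.9848
E2 = Em*(1+xi*eta*Vf)/(1-eta*Vf) = 5.16 GPa

5.16 GPa


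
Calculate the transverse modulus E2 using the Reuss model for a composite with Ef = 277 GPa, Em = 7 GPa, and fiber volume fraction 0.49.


1/E2 = Vf/Ef + (1-Vf)/Em = 0.49/277 + 0.51/7
E2 = 13.4 GPa

13.4 GPa


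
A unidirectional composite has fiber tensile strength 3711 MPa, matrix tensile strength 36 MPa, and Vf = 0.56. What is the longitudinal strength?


sigma_1 = sigma_f*Vf + sigma_m*(1-Vf) = 3711*0.56 + 36*0.44 = 2094.0 MPa

2094.0 MPa


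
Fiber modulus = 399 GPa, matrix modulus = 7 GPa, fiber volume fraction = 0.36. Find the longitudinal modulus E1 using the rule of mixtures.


E1 = Ef*Vf + Em*(1-Vf) = 399*0.36 + 7*0.64 = 148.12 GPa

148.12 GPa


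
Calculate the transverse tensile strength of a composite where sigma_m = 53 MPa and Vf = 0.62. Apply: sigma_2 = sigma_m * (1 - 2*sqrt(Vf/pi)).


factor = 1 - 2*sqrt(0.62/pi) = 0.1115
sigma_2 = 53 * 0.1115 = 5.91 MPa

5.91 MPa


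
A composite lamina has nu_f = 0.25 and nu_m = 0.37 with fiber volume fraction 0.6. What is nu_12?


nu_12 = nu_f*Vf + nu_m*(1-Vf) = 0.25*0.6 + 0.37*0.4 = 0.298

0.298


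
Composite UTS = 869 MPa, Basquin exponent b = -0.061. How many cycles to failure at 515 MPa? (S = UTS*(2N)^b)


N = 0.5 * (S/UTS)^(1/b) = 0.5 * (515/869)^(1/-0.061) = 2653.1748 cycles

2653.1748 cycles


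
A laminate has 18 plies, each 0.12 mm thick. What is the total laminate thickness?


h = n * t_ply = 18 * 0.12 = 2.16 mm

2.16 mm


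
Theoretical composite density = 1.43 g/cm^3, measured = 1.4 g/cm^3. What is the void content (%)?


Void% = (rho_theo - rho_actual)/rho_theo * 100 = (1.43 - 1.4)/1.43 * 100 = 2.1%

2.1%


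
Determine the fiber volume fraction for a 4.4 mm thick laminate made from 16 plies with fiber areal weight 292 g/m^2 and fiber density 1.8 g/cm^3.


Vf = n * FAW / (rho_f * h * 1000) = 16 * 292 / (1.8 * 4.4 * 1000) = 0.5899

0.5899


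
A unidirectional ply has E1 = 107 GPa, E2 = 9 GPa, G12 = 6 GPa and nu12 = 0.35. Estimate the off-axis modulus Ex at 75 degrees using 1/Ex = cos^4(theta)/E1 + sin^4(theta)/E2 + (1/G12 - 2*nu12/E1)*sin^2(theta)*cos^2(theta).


cos^4(75) = 0.004487, sin^4(75) = 0.870513, sin^2(75)*cos^2(75) = 0.0625
1/G12 - 2*nu12/E1 = 1/6 - 2*0.35/107 = 0.160125 GPa^-1
1/Ex = 0.004487/107 + 0.870513/9 + 0.160125*0.0625 = 0.1067734 GPa^-1
Ex = 9.37 GPa

9.37 GPa


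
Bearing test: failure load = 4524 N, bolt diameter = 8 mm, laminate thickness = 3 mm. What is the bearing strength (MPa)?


sigma_br = F/(d*h) = 4524/(8*3) = 188.5 MPa

188.5 MPa


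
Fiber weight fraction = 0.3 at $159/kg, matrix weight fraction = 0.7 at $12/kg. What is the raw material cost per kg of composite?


Cost = cost_f*Wf + cost_m*Wm = 159*0.3 + 12*0.7 = $56.1/kg

$56.1/kg


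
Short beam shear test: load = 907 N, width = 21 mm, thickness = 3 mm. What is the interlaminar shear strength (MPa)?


ILSS = 3F/(4bh) = 3*907/(4*21*3) = 10.8 MPa

10.8 MPa


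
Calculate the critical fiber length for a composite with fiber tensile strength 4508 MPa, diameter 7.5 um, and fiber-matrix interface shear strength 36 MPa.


Lc = sigma_f * d / (2 * tau_i) = 4508 * 7.5 / (2 * 36) = 469.6 um

469.6 um


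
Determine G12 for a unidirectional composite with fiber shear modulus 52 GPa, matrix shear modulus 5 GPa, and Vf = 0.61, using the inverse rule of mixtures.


1/G12 = Vf/Gf + (1-Vf)/Gm = 0.61/52 + 0.39/5
G12 = 11.14 GPa

11.14 GPa


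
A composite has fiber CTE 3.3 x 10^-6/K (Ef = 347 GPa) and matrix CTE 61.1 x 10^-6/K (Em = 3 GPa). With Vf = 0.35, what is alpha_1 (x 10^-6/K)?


E1 = Ef*Vf + Em*(1-Vf) = 123.4
alpha_1 = (alpha_f*Ef*Vf + alpha_m*Em*(1-Vf))/E1 = 4.21 x 10^-6/K

4.21 x 10^-6/K


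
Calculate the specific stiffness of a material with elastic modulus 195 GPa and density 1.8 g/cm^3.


Specific stiffness = E/rho = 195/1.8 = 108.3 GPa/(g/cm^3)

108.3 GPa/(g/cm^3)


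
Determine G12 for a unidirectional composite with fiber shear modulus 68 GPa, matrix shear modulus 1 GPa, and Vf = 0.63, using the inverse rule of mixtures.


1/G12 = Vf/Gf + (1-Vf)/Gm = 0.63/68 + 0.37/1
G12 = 2.64 GPa

2.64 GPa


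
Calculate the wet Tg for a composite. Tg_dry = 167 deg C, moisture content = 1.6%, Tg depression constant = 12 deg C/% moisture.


Tg_wet = Tg_dry - k*moisture = 167 - 12*1.6 = 147.8 deg C

147.8 deg C


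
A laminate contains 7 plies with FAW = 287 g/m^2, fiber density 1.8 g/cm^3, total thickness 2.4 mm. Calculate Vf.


Vf = n * FAW / (rho_f * h * 1000) = 7 * 287 / (1.8 * 2.4 * 1000) = 0.465

0.465


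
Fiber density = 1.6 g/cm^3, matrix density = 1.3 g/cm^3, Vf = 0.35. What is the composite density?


rho_c = rho_f*Vf + rho_m*(1-Vf) = 1.6*0.35 + 1.3*0.65 = 1.405 g/cm^3

1.405 g/cm^3


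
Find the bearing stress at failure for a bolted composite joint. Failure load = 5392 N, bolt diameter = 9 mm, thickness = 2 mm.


sigma_br = F/(d*h) = 5392/(9*2) = 299.6 MPa

299.6 MPa


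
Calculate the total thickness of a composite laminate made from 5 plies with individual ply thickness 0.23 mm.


h = n * t_ply = 5 * 0.23 = 1.15 mm

1.15 mm


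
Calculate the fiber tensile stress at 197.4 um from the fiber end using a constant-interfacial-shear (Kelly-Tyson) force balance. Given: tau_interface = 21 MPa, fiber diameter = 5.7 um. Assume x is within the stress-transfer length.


Force balance: sigma_f * (pi*d^2/4) = tau * (pi*d) * x  ->  sigma_f = 4 * tau * x / d
sigma_f = 4 * 21 * 197.4 / 5.7 = 2909.1 MPa

2909.1 MPa


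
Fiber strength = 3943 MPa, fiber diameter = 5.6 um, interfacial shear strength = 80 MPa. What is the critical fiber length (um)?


Lc = sigma_f * d / (2 * tau_i) = 3943 * 5.6 / (2 * 80) = 138.0 um

138.0 um


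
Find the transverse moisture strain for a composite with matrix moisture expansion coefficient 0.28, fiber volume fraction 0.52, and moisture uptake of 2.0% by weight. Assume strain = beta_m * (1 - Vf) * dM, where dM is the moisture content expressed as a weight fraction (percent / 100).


dM = 2.0/100 = 0.02
strain = beta_m * (1-Vf) * dM = 0.28 * 0.48 * 0.02 = 0.002688

0.002688


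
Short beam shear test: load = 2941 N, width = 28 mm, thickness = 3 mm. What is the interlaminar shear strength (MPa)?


ILSS = 3F/(4bh) = 3*2941/(4*28*3) = 26.26 MPa

26.26 MPa


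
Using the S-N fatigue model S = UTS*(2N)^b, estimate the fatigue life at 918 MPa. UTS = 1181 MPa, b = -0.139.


N = 0.5 * (S/UTS)^(1/b) = 0.5 * (918/1181)^(1/-0.139) = 3.0625 cycles

3.0625 cycles


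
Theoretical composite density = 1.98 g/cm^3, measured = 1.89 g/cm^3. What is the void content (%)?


Void% = (rho_theo - rho_actual)/rho_theo * 100 = (1.98 - 1.89)/1.98 * 100 = 4.55%

4.55%


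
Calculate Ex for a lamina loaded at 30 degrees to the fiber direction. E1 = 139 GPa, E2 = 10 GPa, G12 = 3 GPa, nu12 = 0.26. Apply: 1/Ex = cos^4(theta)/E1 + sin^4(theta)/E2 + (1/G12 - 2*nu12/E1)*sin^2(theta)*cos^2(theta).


cos^4(30) = 0.5625, sin^4(30) = 0.0625, sin^2(30)*cos^2(30) = 0.1875
1/G12 - 2*nu12/E1 = 1/3 - 2*0.26/139 = 0.329592 GPa^-1
1/Ex = 0.5625/139 + 0.0625/10 + 0.329592*0.1875 = 0.0720953 GPa^-1
Ex = 13.87 GPa

13.87 GPa


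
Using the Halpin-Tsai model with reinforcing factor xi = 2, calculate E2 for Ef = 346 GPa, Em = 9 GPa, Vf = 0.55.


eta = (Ef/Em - 1)/(Ef/Em + xi) = (38.4444 - 1)/(38.4444 + 2) = 0.9258
E2 = Em*(1+xi*eta*Vf)/(1-eta*Vf) = 37.01 GPa

37.01 GPa


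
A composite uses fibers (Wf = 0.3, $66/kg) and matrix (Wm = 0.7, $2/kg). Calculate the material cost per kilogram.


Cost = cost_f*Wf + cost_m*Wm = 66*0.3 + 2*0.7 = $21.2/kg

$21.2/kg


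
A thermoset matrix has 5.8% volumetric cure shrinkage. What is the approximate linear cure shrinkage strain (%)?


Linear shrinkage ≈ vol_shrink/3 = 5.8/3 = 1.933%

1.933%


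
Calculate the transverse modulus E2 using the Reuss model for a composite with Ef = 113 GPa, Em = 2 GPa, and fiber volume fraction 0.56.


1/E2 = Vf/Ef + (1-Vf)/Em = 0.56/113 + 0.44/2
E2 = 4.45 GPa

4.45 GPa


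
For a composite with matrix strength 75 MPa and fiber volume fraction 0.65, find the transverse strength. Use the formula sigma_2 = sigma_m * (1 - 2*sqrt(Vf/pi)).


factor = 1 - 2*sqrt(0.65/pi) = 0.0903
sigma_2 = 75 * 0.0903 = 6.77 MPa

6.77 MPa


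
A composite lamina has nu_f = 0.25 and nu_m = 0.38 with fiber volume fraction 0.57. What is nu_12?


nu_12 = nu_f*Vf + nu_m*(1-Vf) = 0.25*0.57 + 0.38*0.43 = 0.3059

0.3059


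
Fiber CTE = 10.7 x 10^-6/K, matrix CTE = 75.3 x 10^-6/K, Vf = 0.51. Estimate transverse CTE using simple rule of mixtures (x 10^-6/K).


alpha_2 = alpha_f*Vf + alpha_m*(1-Vf) = 10.7*0.51 + 75.3*0.49 = 42.4 x 10^-6/K

42.4 x 10^-6/K


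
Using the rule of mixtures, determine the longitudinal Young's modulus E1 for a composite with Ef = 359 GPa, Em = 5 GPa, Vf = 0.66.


E1 = Ef*Vf + Em*(1-Vf) = 359*0.66 + 5*0.34 = 238.64 GPa

238.64 GPa


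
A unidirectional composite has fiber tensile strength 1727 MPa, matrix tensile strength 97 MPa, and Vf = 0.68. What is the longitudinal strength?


sigma_1 = sigma_f*Vf + sigma_m*(1-Vf) = 1727*0.68 + 97*0.32 = 1205.4 MPa

1205.4 MPa


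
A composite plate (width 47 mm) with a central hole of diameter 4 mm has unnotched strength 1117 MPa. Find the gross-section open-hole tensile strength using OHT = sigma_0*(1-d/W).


OHT = sigma_0*(1-d/W) = 1117*(1-4/47) = 1021.9 MPa

1021.9 MPa


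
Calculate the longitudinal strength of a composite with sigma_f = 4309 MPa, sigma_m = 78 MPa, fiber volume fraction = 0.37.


sigma_1 = sigma_f*Vf + sigma_m*(1-Vf) = 4309*0.37 + 78*0.63 = 1643.5 MPa

1643.5 MPa


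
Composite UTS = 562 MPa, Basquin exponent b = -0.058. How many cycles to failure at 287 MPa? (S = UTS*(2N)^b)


N = 0.5 * (S/UTS)^(1/b) = 0.5 * (287/562)^(1/-0.058) = 53819.8822 cycles

53819.8822 cycles


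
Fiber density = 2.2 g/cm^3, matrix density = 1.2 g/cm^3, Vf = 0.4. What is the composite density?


rho_c = rho_f*Vf + rho_m*(1-Vf) = 2.2*0.4 + 1.2*0.6 = 1.6 g/cm^3

1.6 g/cm^3


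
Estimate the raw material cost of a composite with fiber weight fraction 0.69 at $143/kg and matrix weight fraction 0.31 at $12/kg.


Cost = cost_f*Wf + cost_m*Wm = 143*0.69 + 12*0.31 = $102.39/kg

$102.39/kg


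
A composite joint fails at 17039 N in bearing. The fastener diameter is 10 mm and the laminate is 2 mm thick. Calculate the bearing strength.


sigma_br = F/(d*h) = 17039/(10*2) = 852.0 MPa

852.0 MPa


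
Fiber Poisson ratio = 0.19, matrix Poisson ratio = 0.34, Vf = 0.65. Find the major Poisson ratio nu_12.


nu_12 = nu_f*Vf + nu_m*(1-Vf) = 0.19*0.65 + 0.34*0.35 = 0.2425

0.2425


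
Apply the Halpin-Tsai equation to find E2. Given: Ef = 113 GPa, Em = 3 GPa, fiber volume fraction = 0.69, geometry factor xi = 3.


eta = (Ef/Em - 1)/(Ef/Em + xi) = (37.6667 - 1)/(37.6667 + 3) = 0.9016
E2 = Em*(1+xi*eta*Vf)/(1-eta*Vf) = 22.76 GPa

22.76 GPa


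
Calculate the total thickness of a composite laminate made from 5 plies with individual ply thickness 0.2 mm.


h = n * t_ply = 5 * 0.2 = 1.0 mm

1.0 mm


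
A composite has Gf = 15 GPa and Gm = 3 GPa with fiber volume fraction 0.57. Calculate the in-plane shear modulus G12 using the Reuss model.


1/G12 = Vf/Gf + (1-Vf)/Gm = 0.57/15 + 0.43/3
G12 = 5.51 GPa

5.51 GPa


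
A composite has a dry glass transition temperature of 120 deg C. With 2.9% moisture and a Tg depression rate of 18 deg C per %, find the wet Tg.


Tg_wet = Tg_dry - k*moisture = 120 - 18*2.9 = 67.8 deg C

67.8 deg C


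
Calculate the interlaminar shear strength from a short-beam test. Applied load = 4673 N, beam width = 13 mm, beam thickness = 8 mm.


ILSS = 3F/(4bh) = 3*4673/(4*13*8) = 33.7 MPa

33.7 MPa


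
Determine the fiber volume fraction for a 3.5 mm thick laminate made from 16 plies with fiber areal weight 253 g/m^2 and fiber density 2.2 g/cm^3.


Vf = n * FAW / (rho_f * h * 1000) = 16 * 253 / (2.2 * 3.5 * 1000) = 0.5257

0.5257


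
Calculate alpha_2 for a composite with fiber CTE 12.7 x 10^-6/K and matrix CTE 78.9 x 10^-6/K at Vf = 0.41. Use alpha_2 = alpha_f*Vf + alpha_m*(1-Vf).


alpha_2 = alpha_f*Vf + alpha_m*(1-Vf) = 12.7*0.41 + 78.9*0.59 = 51.8 x 10^-6/K

51.8 x 10^-6/K


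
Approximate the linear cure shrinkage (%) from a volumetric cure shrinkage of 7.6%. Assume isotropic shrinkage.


Linear shrinkage ≈ vol_shrink/3 = 7.6/3 = 2.533%

2.533%


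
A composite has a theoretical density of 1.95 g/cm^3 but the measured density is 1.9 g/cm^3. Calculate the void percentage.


Void% = (rho_theo - rho_actual)/rho_theo * 100 = (1.95 - 1.9)/1.95 * 100 = 2.56%

2.56%


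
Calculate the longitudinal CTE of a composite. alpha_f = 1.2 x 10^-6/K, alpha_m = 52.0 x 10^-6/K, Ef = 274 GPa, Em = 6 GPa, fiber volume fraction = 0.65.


E1 = Ef*Vf + Em*(1-Vf) = 180.2
alpha_1 = (alpha_f*Ef*Vf + alpha_m*Em*(1-Vf))/E1 = 1.79 x 10^-6/K

1.79 x 10^-6/K


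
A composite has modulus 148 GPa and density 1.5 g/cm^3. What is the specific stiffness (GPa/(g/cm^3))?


Specific stiffness = E/rho = 148/1.5 = 98.7 GPa/(g/cm^3)

98.7 GPa/(g/cm^3)


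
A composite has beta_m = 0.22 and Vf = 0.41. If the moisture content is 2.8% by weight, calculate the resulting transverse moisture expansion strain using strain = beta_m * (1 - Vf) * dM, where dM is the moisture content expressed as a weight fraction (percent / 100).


dM = 2.8/100 = 0.028
strain = beta_m * (1-Vf) * dM = 0.22 * 0.59 * 0.028 = 0.0036344

0.0036344


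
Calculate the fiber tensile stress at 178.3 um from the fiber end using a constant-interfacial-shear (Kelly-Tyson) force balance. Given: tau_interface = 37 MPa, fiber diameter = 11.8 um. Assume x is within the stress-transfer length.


Force balance: sigma_f * (pi*d^2/4) = tau * (pi*d) * x  ->  sigma_f = 4 * tau * x / d
sigma_f = 4 * 37 * 178.3 / 11.8 = 2236.3 MPa

2236.3 MPa


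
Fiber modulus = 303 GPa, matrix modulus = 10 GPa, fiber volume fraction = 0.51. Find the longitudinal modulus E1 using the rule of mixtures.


E1 = Ef*Vf + Em*(1-Vf) = 303*0.51 + 10*0.49 = 159.43 GPa

159.43 GPa


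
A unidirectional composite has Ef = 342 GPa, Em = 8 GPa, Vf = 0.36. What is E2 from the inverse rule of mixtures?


1/E2 = Vf/Ef + (1-Vf)/Em = 0.36/342 + 0.64/8
E2 = 12.34 GPa

12.34 GPa


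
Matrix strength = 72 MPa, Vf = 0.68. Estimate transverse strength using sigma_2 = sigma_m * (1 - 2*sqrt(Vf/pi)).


factor = 1 - 2*sqrt(0.68/pi) = 0.0695
sigma_2 = 72 * 0.0695 = 5.01 MPa

5.01 MPa


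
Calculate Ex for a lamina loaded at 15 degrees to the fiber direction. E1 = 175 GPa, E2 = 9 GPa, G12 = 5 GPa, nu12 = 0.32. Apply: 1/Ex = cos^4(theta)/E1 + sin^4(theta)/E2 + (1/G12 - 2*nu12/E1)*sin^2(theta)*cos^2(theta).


cos^4(15) = 0.870513, sin^4(15) = 0.004487, sin^2(15)*cos^2(15) = 0.0625
1/G12 - 2*nu12/E1 = 1/5 - 2*0.32/175 = 0.196343 GPa^-1
1/Ex = 0.870513/175 + 0.004487/9 + 0.196343*0.0625 = 0.0177444 GPa^-1
Ex = 56.36 GPa

56.36 GPa


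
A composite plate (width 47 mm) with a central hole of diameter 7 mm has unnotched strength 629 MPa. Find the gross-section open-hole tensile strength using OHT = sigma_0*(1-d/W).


OHT = sigma_0*(1-d/W) = 629*(1-7/47) = 535.3 MPa

535.3 MPa


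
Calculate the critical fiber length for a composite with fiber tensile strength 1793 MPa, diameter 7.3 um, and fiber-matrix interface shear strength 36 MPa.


Lc = sigma_f * d / (2 * tau_i) = 1793 * 7.3 / (2 * 36) = 181.8 um

181.8 um


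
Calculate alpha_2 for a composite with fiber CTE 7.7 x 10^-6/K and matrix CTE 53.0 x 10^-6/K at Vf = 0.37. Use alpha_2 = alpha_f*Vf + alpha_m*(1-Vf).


alpha_2 = alpha_f*Vf + alpha_m*(1-Vf) = 7.7*0.37 + 53.0*0.63 = 36.2 x 10^-6/K

36.2 x 10^-6/K


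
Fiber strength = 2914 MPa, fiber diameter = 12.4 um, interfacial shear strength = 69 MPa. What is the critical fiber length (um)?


Lc = sigma_f * d / (2 * tau_i) = 2914 * 12.4 / (2 * 69) = 261.8 um

261.8 um


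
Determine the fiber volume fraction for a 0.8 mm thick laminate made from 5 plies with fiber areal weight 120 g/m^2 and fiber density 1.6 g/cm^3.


Vf = n * FAW / (rho_f * h * 1000) = 5 * 120 / (1.6 * 0.8 * 1000) = 0.4688

0.4688


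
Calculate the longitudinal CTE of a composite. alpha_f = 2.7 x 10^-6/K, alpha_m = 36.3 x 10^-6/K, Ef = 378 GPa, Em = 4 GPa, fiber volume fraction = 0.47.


E1 = Ef*Vf + Em*(1-Vf) = 179.78
alpha_1 = (alpha_f*Ef*Vf + alpha_m*Em*(1-Vf))/E1 = 3.1 x 10^-6/K

3.1 x 10^-6/K


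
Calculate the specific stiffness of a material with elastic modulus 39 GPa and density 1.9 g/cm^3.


Specific stiffness = E/rho = 39/1.9 = 20.5 GPa/(g/cm^3)

20.5 GPa/(g/cm^3)


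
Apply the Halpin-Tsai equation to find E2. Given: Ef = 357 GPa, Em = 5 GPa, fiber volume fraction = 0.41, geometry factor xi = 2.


eta = (Ef/Em - 1)/(Ef/Em + xi) = (71.4 - 1)/(71.4 + 2) = 0.9591
E2 = Em*(1+xi*eta*Vf)/(1-eta*Vf) = 14.72 GPa

14.72 GPa


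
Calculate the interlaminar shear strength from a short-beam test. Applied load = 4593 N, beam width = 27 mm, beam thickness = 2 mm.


ILSS = 3F/(4bh) = 3*4593/(4*27*2) = 63.79 MPa

63.79 MPa


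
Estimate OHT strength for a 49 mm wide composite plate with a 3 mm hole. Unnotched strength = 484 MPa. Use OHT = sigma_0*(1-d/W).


OHT = sigma_0*(1-d/W) = 484*(1-3/49) = 454.4 MPa

454.4 MPa


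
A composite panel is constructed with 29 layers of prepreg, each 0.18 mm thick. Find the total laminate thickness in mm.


h = n * t_ply = 29 * 0.18 = 5.22 mm

5.22 mm


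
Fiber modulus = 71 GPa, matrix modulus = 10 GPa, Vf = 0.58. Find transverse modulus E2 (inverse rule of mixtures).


1/E2 = Vf/Ef + (1-Vf)/Em = 0.58/71 + 0.42/10
E2 = 19.93 GPa

19.93 GPa


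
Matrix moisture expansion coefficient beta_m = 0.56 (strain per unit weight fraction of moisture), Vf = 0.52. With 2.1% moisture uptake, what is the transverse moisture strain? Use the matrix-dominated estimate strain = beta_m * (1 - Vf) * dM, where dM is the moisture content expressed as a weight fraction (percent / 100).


dM = 2.1/100 = 0.021
strain = beta_m * (1-Vf) * dM = 0.56 * 0.48 * 0.021 = 0.0056448

0.0056448


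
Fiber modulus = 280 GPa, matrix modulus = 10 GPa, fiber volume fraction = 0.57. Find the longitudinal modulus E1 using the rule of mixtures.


E1 = Ef*Vf + Em*(1-Vf) = 280*0.57 + 10*0.43 = 163.9 GPa

163.9 GPa


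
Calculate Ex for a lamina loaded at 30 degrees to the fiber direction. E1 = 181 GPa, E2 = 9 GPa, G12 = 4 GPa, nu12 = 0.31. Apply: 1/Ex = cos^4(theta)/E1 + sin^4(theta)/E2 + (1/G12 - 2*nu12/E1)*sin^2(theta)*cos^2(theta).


cos^4(30) = 0.5625, sin^4(30) = 0.0625, sin^2(30)*cos^2(30) = 0.1875
1/G12 - 2*nu12/E1 = 1/4 - 2*0.31/181 = 0.246575 GPa^-1
1/Ex = 0.5625/181 + 0.0625/9 + 0.246575*0.1875 = 0.0562849 GPa^-1
Ex = 17.77 GPa

17.77 GPa


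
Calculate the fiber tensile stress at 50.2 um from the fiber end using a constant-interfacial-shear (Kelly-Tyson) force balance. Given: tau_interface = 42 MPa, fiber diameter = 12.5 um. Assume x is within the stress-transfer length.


Force balance: sigma_f * (pi*d^2/4) = tau * (pi*d) * x  ->  sigma_f = 4 * tau * x / d
sigma_f = 4 * 42 * 50.2 / 12.5 = 674.7 MPa

674.7 MPa
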